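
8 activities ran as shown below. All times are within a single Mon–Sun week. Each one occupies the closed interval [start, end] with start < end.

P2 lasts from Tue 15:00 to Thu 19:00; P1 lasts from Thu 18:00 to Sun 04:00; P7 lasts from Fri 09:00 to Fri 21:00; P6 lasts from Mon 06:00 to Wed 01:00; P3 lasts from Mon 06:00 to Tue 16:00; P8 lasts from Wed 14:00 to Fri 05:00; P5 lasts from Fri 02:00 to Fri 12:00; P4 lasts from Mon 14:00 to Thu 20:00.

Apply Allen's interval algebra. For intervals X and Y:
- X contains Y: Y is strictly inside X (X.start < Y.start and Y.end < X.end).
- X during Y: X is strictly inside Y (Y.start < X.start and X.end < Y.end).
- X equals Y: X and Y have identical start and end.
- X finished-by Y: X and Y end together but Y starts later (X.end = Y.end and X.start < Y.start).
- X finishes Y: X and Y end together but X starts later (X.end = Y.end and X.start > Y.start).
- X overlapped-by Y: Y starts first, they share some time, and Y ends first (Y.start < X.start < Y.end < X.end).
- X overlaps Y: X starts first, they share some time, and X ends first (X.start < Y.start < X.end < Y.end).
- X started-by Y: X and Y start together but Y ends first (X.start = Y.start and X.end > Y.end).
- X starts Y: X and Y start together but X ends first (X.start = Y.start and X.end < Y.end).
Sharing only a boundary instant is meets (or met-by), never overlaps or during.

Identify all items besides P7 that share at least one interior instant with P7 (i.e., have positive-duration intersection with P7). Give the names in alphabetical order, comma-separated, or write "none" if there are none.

Target P7 = [Fri 09:00, Fri 21:00].
P1 [Thu 18:00, Sun 04:00] → contains → yes.
P2 [Tue 15:00, Thu 19:00] → before → no.
P3 [Mon 06:00, Tue 16:00] → before → no.
P4 [Mon 14:00, Thu 20:00] → before → no.
P5 [Fri 02:00, Fri 12:00] → overlaps → yes.
P6 [Mon 06:00, Wed 01:00] → before → no.
P8 [Wed 14:00, Fri 05:00] → before → no.
Result: P1, P5.

P1, P5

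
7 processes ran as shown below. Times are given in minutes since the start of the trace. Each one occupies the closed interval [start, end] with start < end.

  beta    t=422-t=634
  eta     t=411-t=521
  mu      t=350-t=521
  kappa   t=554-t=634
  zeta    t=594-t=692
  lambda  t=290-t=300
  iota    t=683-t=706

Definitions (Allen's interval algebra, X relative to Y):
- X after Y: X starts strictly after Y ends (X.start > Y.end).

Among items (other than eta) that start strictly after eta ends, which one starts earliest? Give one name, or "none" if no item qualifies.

kappa

Target eta = [t=411, t=521].
beta [t=422, t=634] → overlapped-by → excluded.
iota [t=683, t=706] → after → candidate.
kappa [t=554, t=634] → after → candidate.
lambda [t=290, t=300] → before → excluded.
mu [t=350, t=521] → finished-by → excluded.
zeta [t=594, t=692] → after → candidate.
Among candidates, earliest start is t=554 → kappa.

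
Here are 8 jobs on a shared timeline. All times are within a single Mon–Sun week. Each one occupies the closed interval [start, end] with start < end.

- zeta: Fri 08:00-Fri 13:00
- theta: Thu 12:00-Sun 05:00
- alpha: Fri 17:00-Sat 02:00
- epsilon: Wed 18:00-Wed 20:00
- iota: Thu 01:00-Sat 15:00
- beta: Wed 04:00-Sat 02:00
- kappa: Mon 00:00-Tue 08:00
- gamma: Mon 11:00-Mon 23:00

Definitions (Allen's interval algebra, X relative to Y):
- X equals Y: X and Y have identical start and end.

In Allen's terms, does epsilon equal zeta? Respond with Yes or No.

No

epsilon = [Wed 18:00, Wed 20:00], zeta = [Fri 08:00, Fri 13:00].
Actual relation of epsilon to zeta: before.
Asked whether 'equals' holds → No.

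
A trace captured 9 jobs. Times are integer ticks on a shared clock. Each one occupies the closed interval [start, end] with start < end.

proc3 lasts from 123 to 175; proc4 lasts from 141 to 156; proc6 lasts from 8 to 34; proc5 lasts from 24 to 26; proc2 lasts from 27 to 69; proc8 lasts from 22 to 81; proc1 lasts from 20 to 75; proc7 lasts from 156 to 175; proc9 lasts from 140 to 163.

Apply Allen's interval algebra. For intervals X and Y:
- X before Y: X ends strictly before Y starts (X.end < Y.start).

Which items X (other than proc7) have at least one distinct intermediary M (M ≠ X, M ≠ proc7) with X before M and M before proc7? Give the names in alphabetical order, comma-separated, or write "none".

Target proc7 = [156, 175].
Intermediaries M with M before proc7: proc1, proc2, proc5, proc6, proc8.
Via proc1 — items with X before proc1: none.
Via proc2 — items with X before proc2: proc5.
Via proc5 — items with X before proc5: none.
Via proc6 — items with X before proc6: none.
Via proc8 — items with X before proc8: none.
Union: proc5.

proc5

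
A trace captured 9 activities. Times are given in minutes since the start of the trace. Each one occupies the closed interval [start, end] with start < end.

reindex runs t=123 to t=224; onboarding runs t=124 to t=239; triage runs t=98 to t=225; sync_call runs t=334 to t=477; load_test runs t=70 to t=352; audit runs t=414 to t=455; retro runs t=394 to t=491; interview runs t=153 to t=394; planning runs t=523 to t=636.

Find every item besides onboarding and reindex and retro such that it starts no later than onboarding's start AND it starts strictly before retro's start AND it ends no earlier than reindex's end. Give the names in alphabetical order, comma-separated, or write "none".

load_test, triage

Conditions: its start is no later than onboarding's start (X.start <= t=124) AND its start is strictly before retro's start (X.start < t=394) AND its end is no earlier than reindex's end (X.end >= t=224).
audit: start t=414 <= t=124? ✗; start t=414 < t=394? ✗; end t=455 >= t=224? ✓ → no.
interview: start t=153 <= t=124? ✗; start t=153 < t=394? ✓; end t=394 >= t=224? ✓ → no.
load_test: start t=70 <= t=124? ✓; start t=70 < t=394? ✓; end t=352 >= t=224? ✓ → yes.
planning: start t=523 <= t=124? ✗; start t=523 < t=394? ✗; end t=636 >= t=224? ✓ → no.
sync_call: start t=334 <= t=124? ✗; start t=334 < t=394? ✓; end t=477 >= t=224? ✓ → no.
triage: start t=98 <= t=124? ✓; start t=98 < t=394? ✓; end t=225 >= t=224? ✓ → yes.
Result: load_test, triage.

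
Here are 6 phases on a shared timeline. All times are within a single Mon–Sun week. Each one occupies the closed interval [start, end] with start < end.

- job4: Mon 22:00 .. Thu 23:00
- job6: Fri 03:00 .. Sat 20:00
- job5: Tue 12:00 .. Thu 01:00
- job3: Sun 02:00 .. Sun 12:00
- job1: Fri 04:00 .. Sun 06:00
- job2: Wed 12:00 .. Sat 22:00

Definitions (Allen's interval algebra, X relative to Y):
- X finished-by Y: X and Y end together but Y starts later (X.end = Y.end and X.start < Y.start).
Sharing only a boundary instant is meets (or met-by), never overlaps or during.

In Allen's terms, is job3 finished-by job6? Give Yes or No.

No

job3 = [Sun 02:00, Sun 12:00], job6 = [Fri 03:00, Sat 20:00].
Actual relation of job3 to job6: after.
Asked whether 'finished-by' holds → No.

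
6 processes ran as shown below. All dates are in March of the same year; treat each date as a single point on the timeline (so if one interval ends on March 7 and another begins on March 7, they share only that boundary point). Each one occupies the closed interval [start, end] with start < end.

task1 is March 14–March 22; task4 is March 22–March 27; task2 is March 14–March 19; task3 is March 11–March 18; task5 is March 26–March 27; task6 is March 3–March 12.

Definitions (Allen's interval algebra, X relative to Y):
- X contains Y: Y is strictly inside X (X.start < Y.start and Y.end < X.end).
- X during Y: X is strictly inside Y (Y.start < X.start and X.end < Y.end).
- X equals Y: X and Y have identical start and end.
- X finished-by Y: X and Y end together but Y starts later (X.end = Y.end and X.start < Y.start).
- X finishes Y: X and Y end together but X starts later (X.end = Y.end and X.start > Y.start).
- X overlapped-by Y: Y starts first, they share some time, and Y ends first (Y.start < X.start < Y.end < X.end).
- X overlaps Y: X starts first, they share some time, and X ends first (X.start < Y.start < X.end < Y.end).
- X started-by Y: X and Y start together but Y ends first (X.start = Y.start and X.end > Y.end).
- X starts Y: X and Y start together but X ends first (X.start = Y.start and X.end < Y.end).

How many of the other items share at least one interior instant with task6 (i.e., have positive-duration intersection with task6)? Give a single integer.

1

Target task6 = [March 3, March 12].
task1 [March 14, March 22] → after → no.
task2 [March 14, March 19] → after → no.
task3 [March 11, March 18] → overlapped-by → counts.
task4 [March 22, March 27] → after → no.
task5 [March 26, March 27] → after → no.
Total: 1.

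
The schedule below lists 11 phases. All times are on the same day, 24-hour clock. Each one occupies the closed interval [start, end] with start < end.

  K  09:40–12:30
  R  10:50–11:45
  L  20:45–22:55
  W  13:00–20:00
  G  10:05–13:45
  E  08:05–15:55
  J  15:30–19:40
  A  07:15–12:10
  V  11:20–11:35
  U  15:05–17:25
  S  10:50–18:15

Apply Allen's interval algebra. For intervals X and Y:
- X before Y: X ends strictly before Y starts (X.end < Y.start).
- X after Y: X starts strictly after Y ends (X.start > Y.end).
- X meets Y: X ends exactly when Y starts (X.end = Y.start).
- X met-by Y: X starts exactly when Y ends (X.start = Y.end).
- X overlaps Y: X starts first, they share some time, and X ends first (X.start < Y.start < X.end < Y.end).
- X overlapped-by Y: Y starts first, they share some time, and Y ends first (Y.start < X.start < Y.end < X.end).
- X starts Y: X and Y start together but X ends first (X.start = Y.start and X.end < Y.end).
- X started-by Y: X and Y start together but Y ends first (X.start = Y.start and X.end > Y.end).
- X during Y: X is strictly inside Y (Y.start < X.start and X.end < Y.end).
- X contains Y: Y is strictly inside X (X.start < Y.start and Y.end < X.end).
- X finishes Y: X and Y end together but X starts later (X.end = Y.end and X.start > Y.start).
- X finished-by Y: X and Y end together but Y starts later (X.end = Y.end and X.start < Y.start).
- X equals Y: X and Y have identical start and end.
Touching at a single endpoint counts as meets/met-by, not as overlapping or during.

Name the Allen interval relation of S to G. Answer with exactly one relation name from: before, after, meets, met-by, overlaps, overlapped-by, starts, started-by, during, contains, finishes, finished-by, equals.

overlapped-by

S = [10:50, 18:15]; G = [10:05, 13:45].
Compare endpoints: S.start > G.start, S.start < G.end, S.end > G.start, S.end > G.end.
That pattern is 'overlapped-by'.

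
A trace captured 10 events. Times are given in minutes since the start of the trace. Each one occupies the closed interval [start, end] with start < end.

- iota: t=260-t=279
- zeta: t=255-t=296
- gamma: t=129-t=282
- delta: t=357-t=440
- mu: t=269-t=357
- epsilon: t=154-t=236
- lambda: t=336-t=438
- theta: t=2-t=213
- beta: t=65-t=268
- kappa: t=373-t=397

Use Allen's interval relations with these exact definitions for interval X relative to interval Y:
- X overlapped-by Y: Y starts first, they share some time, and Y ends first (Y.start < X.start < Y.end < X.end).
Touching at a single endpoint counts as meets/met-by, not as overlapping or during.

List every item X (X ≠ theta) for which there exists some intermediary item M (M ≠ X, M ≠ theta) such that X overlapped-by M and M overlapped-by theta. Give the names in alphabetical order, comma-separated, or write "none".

gamma, iota, mu, zeta

Target theta = [t=2, t=213].
Intermediaries M with M overlapped-by theta: beta, epsilon, gamma.
Via beta — items with X overlapped-by beta: gamma, iota, zeta.
Via epsilon — items with X overlapped-by epsilon: none.
Via gamma — items with X overlapped-by gamma: mu, zeta.
Union: gamma, iota, mu, zeta.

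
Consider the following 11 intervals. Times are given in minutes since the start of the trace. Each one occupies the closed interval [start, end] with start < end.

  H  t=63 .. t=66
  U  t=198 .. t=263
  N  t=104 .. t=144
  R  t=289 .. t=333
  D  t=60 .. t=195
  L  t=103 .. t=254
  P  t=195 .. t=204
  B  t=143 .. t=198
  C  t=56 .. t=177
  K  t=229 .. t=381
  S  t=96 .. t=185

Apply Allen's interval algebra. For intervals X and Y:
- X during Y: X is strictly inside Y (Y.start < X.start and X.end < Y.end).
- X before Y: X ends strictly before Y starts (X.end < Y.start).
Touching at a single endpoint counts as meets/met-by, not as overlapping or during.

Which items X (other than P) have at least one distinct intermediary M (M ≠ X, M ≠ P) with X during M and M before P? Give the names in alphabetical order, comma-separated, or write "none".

H, N

Target P = [t=195, t=204].
Intermediaries M with M before P: C, H, N, S.
Via C — items with X during C: H, N.
Via H — items with X during H: none.
Via N — items with X during N: none.
Via S — items with X during S: N.
Union: H, N.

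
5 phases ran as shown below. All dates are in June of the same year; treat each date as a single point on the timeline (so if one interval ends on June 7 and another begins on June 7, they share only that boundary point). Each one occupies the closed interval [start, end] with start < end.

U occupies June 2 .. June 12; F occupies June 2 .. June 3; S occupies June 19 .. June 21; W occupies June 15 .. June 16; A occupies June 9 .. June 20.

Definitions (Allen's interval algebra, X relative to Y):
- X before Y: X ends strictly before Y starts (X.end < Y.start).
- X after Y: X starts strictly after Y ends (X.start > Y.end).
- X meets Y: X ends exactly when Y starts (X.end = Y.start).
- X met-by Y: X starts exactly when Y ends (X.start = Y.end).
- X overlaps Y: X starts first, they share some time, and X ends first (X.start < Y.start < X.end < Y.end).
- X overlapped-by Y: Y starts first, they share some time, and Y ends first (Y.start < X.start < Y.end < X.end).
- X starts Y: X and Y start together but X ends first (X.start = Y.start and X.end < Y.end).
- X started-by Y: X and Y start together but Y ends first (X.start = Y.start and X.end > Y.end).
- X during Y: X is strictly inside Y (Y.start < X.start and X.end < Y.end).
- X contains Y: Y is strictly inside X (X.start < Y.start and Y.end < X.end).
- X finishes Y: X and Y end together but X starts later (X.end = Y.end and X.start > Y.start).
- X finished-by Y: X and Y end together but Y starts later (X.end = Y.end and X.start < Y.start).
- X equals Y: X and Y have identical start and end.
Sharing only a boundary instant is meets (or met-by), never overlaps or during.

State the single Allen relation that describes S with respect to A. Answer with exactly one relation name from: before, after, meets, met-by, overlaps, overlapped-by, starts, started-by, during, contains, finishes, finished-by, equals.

S = [June 19, June 21]; A = [June 9, June 20].
Compare endpoints: S.start > A.start, S.start < A.end, S.end > A.start, S.end > A.end.
That pattern is 'overlapped-by'.

overlapped-by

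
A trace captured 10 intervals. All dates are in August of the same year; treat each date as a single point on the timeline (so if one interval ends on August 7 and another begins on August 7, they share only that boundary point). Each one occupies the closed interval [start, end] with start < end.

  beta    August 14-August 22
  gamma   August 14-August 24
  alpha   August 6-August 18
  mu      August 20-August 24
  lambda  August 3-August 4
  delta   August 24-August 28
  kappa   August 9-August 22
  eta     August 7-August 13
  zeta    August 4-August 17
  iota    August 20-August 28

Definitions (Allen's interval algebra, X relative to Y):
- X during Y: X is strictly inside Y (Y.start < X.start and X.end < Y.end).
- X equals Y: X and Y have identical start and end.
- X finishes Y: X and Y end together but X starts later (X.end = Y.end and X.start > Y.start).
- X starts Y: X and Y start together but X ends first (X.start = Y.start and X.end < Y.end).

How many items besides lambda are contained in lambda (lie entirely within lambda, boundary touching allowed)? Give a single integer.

Target lambda = [August 3, August 4].
alpha [August 6, August 18] → after → no.
beta [August 14, August 22] → after → no.
delta [August 24, August 28] → after → no.
eta [August 7, August 13] → after → no.
gamma [August 14, August 24] → after → no.
iota [August 20, August 28] → after → no.
kappa [August 9, August 22] → after → no.
mu [August 20, August 24] → after → no.
zeta [August 4, August 17] → met-by → no.
Total: 0.

0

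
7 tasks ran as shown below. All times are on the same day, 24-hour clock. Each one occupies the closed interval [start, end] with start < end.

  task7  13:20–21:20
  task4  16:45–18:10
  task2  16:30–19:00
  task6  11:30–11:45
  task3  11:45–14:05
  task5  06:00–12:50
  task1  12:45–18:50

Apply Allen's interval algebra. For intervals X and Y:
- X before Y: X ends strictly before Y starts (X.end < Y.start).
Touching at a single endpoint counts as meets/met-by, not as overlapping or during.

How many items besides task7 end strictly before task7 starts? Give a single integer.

Target task7 = [13:20, 21:20].
task1 [12:45, 18:50] → overlaps → no.
task2 [16:30, 19:00] → during → no.
task3 [11:45, 14:05] → overlaps → no.
task4 [16:45, 18:10] → during → no.
task5 [06:00, 12:50] → before → counts.
task6 [11:30, 11:45] → before → counts.
Total: 2.

2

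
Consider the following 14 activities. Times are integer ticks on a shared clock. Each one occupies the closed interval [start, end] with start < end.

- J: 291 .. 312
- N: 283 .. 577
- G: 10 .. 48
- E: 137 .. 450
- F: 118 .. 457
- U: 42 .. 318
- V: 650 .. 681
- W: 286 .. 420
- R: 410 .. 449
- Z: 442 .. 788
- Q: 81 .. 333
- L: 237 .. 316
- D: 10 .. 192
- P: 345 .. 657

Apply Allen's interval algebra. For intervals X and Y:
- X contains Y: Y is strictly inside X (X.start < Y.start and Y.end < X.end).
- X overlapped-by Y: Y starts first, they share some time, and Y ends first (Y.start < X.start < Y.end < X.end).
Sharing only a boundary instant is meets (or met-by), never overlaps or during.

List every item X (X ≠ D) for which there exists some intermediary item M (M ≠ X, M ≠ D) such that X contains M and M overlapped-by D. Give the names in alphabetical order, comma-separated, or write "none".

F

Target D = [10, 192].
Intermediaries M with M overlapped-by D: E, F, Q, U.
Via E — items with X contains E: F.
Via F — items with X contains F: none.
Via Q — items with X contains Q: none.
Via U — items with X contains U: none.
Union: F.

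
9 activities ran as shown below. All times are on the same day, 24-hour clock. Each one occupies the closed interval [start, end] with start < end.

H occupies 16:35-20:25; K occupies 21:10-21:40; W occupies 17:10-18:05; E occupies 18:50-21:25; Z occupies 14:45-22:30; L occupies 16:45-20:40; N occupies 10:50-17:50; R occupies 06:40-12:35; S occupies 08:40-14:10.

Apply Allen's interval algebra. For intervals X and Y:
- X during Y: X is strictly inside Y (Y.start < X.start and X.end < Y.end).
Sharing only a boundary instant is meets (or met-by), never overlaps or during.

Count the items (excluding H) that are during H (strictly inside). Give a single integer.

1

Target H = [16:35, 20:25].
E [18:50, 21:25] → overlapped-by → no.
K [21:10, 21:40] → after → no.
L [16:45, 20:40] → overlapped-by → no.
N [10:50, 17:50] → overlaps → no.
R [06:40, 12:35] → before → no.
S [08:40, 14:10] → before → no.
W [17:10, 18:05] → during → counts.
Z [14:45, 22:30] → contains → no.
Total: 1.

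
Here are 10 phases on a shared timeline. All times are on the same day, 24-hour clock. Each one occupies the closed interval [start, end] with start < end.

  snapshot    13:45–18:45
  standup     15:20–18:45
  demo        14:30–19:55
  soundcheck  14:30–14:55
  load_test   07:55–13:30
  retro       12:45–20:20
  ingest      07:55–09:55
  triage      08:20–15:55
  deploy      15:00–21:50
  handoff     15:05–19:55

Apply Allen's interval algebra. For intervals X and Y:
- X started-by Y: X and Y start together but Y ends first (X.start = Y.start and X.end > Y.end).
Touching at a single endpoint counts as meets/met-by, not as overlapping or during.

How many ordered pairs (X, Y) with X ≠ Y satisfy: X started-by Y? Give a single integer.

2

Checking all 90 ordered pairs for relation 'started-by'; matching pairs in alphabetical order:
(demo, soundcheck): demo started-by soundcheck ✓
(load_test, ingest): load_test started-by ingest ✓
Count: 2.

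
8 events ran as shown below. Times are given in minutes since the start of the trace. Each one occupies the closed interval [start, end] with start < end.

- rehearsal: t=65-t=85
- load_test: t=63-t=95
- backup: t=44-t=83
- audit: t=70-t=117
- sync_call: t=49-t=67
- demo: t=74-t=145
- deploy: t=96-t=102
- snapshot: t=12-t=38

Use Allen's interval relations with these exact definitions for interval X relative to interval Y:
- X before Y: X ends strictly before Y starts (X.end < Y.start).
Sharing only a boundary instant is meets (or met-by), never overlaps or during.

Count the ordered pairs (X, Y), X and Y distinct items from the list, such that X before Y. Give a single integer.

Checking all 56 ordered pairs for relation 'before'; matching pairs in alphabetical order:
(backup, deploy): backup before deploy ✓
(load_test, deploy): load_test before deploy ✓
(rehearsal, deploy): rehearsal before deploy ✓
(snapshot, audit): snapshot before audit ✓
(snapshot, backup): snapshot before backup ✓
(snapshot, demo): snapshot before demo ✓
(snapshot, deploy): snapshot before deploy ✓
(snapshot, load_test): snapshot before load_test ✓
(snapshot, rehearsal): snapshot before rehearsal ✓
(snapshot, sync_call): snapshot before sync_call ✓
(sync_call, audit): sync_call before audit ✓
(sync_call, demo): sync_call before demo ✓
(sync_call, deploy): sync_call before deploy ✓
Count: 13.

13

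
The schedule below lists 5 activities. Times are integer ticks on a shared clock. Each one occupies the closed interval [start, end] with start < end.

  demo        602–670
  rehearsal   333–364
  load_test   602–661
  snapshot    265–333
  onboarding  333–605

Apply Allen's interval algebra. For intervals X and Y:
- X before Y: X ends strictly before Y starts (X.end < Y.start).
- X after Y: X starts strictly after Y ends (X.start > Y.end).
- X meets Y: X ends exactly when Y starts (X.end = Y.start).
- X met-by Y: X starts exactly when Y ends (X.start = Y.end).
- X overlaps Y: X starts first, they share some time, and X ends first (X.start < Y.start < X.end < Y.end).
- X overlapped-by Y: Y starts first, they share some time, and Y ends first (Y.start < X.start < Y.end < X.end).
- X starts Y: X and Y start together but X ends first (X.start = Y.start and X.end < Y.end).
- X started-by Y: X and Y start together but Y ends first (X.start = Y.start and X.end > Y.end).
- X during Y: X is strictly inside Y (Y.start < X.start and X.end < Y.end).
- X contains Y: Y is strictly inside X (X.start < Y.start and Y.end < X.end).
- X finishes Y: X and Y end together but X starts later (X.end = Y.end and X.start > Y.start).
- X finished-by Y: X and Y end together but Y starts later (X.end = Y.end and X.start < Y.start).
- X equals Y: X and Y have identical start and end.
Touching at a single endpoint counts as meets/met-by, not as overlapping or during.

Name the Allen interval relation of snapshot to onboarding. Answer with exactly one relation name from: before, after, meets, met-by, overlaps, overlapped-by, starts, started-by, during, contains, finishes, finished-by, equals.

snapshot = [265, 333]; onboarding = [333, 605].
Compare endpoints: snapshot.start < onboarding.start, snapshot.start < onboarding.end, snapshot.end = onboarding.start, snapshot.end < onboarding.end.
That pattern is 'meets'.

meets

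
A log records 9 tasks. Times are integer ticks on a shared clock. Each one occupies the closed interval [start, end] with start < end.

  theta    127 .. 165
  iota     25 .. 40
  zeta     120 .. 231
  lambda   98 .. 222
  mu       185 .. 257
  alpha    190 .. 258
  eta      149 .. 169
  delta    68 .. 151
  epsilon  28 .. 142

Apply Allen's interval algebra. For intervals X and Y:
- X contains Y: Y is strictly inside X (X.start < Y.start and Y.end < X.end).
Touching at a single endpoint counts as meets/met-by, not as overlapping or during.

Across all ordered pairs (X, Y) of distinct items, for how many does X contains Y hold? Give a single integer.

4

Checking all 72 ordered pairs for relation 'contains'; matching pairs in alphabetical order:
(lambda, eta): lambda contains eta ✓
(lambda, theta): lambda contains theta ✓
(zeta, eta): zeta contains eta ✓
(zeta, theta): zeta contains theta ✓
Count: 4.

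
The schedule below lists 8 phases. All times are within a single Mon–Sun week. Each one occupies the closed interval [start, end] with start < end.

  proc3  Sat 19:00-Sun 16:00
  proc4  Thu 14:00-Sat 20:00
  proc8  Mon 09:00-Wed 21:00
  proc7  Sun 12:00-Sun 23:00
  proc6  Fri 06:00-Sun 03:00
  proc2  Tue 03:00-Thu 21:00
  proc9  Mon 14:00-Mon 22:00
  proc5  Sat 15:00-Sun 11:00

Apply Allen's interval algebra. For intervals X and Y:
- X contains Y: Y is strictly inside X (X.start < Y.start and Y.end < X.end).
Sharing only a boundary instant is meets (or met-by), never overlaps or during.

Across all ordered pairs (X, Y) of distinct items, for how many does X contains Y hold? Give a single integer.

1

Checking all 56 ordered pairs for relation 'contains'; matching pairs in alphabetical order:
(proc8, proc9): proc8 contains proc9 ✓
Count: 1.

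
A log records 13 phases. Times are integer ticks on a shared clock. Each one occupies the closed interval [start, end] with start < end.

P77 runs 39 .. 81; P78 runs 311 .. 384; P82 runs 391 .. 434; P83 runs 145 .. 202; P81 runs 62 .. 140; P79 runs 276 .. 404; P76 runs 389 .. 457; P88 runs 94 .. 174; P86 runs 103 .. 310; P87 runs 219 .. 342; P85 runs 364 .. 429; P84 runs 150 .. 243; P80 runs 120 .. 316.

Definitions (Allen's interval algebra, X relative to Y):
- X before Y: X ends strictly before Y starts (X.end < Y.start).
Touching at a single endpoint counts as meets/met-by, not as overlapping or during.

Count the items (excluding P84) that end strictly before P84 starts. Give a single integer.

Target P84 = [150, 243].
P76 [389, 457] → after → no.
P77 [39, 81] → before → counts.
P78 [311, 384] → after → no.
P79 [276, 404] → after → no.
P80 [120, 316] → contains → no.
P81 [62, 140] → before → counts.
P82 [391, 434] → after → no.
P83 [145, 202] → overlaps → no.
P85 [364, 429] → after → no.
P86 [103, 310] → contains → no.
P87 [219, 342] → overlapped-by → no.
P88 [94, 174] → overlaps → no.
Total: 2.

2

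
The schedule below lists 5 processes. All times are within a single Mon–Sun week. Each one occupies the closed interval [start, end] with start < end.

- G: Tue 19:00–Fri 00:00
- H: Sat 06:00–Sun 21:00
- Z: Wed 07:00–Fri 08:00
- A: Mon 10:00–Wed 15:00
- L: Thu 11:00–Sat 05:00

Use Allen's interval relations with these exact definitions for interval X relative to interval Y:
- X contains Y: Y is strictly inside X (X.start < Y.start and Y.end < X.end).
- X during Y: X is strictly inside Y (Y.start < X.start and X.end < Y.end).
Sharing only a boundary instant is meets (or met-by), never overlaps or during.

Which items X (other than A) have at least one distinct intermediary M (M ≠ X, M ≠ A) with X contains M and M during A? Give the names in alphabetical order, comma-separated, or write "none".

none

Target A = [Mon 10:00, Wed 15:00].
Intermediaries M with M during A: none.
Union: none.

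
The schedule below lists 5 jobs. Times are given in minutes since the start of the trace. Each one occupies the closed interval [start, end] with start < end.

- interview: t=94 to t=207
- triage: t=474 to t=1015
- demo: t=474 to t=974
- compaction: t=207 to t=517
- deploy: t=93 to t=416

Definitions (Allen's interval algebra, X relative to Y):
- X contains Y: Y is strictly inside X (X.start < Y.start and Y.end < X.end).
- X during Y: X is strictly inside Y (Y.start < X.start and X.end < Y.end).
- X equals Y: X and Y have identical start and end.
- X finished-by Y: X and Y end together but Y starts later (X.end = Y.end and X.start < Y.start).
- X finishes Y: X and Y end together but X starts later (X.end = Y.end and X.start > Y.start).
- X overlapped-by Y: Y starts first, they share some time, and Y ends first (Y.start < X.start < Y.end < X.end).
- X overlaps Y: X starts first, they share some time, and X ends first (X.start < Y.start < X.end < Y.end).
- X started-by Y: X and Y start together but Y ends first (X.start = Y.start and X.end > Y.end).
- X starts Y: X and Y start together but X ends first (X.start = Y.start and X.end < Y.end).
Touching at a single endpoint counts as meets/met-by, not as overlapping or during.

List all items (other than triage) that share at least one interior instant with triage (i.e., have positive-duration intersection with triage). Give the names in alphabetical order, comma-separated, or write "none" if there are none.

Target triage = [t=474, t=1015].
compaction [t=207, t=517] → overlaps → yes.
demo [t=474, t=974] → starts → yes.
deploy [t=93, t=416] → before → no.
interview [t=94, t=207] → before → no.
Result: compaction, demo.

compaction, demo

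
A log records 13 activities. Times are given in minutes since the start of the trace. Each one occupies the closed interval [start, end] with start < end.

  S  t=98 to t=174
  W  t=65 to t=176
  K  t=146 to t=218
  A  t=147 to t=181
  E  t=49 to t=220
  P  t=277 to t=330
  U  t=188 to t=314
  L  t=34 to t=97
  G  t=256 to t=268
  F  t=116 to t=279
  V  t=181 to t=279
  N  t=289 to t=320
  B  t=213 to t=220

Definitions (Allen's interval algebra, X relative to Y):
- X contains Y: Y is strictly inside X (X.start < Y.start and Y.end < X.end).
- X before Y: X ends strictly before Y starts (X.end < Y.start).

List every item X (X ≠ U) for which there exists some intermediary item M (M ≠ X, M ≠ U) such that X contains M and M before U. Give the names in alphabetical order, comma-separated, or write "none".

E, F, K, W

Target U = [t=188, t=314].
Intermediaries M with M before U: A, L, S, W.
Via A — items with X contains A: E, F, K.
Via L — items with X contains L: none.
Via S — items with X contains S: E, W.
Via W — items with X contains W: E.
Union: E, F, K, W.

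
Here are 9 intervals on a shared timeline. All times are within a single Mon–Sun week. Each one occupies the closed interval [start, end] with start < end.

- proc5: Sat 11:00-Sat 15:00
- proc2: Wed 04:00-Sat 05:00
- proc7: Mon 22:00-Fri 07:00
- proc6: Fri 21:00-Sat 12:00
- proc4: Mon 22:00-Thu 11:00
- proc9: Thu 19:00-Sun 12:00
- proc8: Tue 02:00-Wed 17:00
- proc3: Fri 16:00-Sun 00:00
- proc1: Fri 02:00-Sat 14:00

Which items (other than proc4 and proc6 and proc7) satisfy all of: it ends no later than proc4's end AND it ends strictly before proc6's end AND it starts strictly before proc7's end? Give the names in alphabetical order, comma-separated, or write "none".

Conditions: its end is no later than proc4's end (X.end <= Thu 11:00) AND its end is strictly before proc6's end (X.end < Sat 12:00) AND its start is strictly before proc7's end (X.start < Fri 07:00).
proc1: end Sat 14:00 <= Thu 11:00? ✗; end Sat 14:00 < Sat 12:00? ✗; start Fri 02:00 < Fri 07:00? ✓ → no.
proc2: end Sat 05:00 <= Thu 11:00? ✗; end Sat 05:00 < Sat 12:00? ✓; start Wed 04:00 < Fri 07:00? ✓ → no.
proc3: end Sun 00:00 <= Thu 11:00? ✗; end Sun 00:00 < Sat 12:00? ✗; start Fri 16:00 < Fri 07:00? ✗ → no.
proc5: end Sat 15:00 <= Thu 11:00? ✗; end Sat 15:00 < Sat 12:00? ✗; start Sat 11:00 < Fri 07:00? ✗ → no.
proc8: end Wed 17:00 <= Thu 11:00? ✓; end Wed 17:00 < Sat 12:00? ✓; start Tue 02:00 < Fri 07:00? ✓ → yes.
proc9: end Sun 12:00 <= Thu 11:00? ✗; end Sun 12:00 < Sat 12:00? ✗; start Thu 19:00 < Fri 07:00? ✓ → no.
Result: proc8.

proc8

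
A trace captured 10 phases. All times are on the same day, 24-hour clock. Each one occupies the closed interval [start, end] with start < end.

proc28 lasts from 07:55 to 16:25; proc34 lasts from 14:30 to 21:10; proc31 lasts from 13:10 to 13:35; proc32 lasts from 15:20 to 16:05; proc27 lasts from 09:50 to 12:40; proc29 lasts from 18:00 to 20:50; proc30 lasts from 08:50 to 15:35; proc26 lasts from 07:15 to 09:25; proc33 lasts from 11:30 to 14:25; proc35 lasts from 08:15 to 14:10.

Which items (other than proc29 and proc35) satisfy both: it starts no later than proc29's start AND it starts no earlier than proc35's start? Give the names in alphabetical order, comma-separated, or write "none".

proc27, proc30, proc31, proc32, proc33, proc34

Conditions: its start is no later than proc29's start (X.start <= 18:00) AND its start is no earlier than proc35's start (X.start >= 08:15).
proc26: start 07:15 <= 18:00? ✓; start 07:15 >= 08:15? ✗ → no.
proc27: start 09:50 <= 18:00? ✓; start 09:50 >= 08:15? ✓ → yes.
proc28: start 07:55 <= 18:00? ✓; start 07:55 >= 08:15? ✗ → no.
proc30: start 08:50 <= 18:00? ✓; start 08:50 >= 08:15? ✓ → yes.
proc31: start 13:10 <= 18:00? ✓; start 13:10 >= 08:15? ✓ → yes.
proc32: start 15:20 <= 18:00? ✓; start 15:20 >= 08:15? ✓ → yes.
proc33: start 11:30 <= 18:00? ✓; start 11:30 >= 08:15? ✓ → yes.
proc34: start 14:30 <= 18:00? ✓; start 14:30 >= 08:15? ✓ → yes.
Result: proc27, proc30, proc31, proc32, proc33, proc34.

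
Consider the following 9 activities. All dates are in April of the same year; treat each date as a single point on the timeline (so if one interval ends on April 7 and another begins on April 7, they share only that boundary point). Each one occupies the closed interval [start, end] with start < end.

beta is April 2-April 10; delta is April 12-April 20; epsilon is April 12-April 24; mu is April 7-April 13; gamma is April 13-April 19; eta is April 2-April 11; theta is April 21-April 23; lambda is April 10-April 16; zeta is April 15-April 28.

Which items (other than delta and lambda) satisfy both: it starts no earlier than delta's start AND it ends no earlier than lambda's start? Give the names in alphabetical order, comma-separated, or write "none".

epsilon, gamma, theta, zeta

Conditions: its start is no earlier than delta's start (X.start >= April 12) AND its end is no earlier than lambda's start (X.end >= April 10).
beta: start April 2 >= April 12? ✗; end April 10 >= April 10? ✓ → no.
epsilon: start April 12 >= April 12? ✓; end April 24 >= April 10? ✓ → yes.
eta: start April 2 >= April 12? ✗; end April 11 >= April 10? ✓ → no.
gamma: start April 13 >= April 12? ✓; end April 19 >= April 10? ✓ → yes.
mu: start April 7 >= April 12? ✗; end April 13 >= April 10? ✓ → no.
theta: start April 21 >= April 12? ✓; end April 23 >= April 10? ✓ → yes.
zeta: start April 15 >= April 12? ✓; end April 28 >= April 10? ✓ → yes.
Result: epsilon, gamma, theta, zeta.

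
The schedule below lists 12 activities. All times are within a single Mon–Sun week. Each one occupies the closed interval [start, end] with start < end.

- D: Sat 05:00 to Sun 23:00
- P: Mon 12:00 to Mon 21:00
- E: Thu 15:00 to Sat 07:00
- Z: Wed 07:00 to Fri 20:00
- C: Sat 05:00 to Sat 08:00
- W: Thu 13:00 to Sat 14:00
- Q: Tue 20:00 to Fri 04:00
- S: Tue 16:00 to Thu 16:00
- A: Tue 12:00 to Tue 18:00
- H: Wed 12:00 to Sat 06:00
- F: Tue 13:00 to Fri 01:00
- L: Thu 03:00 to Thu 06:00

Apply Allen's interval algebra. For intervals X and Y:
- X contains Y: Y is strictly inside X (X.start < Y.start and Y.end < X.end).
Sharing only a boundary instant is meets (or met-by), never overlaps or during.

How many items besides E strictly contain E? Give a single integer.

Target E = [Thu 15:00, Sat 07:00].
A [Tue 12:00, Tue 18:00] → before → no.
C [Sat 05:00, Sat 08:00] → overlapped-by → no.
D [Sat 05:00, Sun 23:00] → overlapped-by → no.
F [Tue 13:00, Fri 01:00] → overlaps → no.
H [Wed 12:00, Sat 06:00] → overlaps → no.
L [Thu 03:00, Thu 06:00] → before → no.
P [Mon 12:00, Mon 21:00] → before → no.
Q [Tue 20:00, Fri 04:00] → overlaps → no.
S [Tue 16:00, Thu 16:00] → overlaps → no.
W [Thu 13:00, Sat 14:00] → contains → counts.
Z [Wed 07:00, Fri 20:00] → overlaps → no.
Total: 1.

1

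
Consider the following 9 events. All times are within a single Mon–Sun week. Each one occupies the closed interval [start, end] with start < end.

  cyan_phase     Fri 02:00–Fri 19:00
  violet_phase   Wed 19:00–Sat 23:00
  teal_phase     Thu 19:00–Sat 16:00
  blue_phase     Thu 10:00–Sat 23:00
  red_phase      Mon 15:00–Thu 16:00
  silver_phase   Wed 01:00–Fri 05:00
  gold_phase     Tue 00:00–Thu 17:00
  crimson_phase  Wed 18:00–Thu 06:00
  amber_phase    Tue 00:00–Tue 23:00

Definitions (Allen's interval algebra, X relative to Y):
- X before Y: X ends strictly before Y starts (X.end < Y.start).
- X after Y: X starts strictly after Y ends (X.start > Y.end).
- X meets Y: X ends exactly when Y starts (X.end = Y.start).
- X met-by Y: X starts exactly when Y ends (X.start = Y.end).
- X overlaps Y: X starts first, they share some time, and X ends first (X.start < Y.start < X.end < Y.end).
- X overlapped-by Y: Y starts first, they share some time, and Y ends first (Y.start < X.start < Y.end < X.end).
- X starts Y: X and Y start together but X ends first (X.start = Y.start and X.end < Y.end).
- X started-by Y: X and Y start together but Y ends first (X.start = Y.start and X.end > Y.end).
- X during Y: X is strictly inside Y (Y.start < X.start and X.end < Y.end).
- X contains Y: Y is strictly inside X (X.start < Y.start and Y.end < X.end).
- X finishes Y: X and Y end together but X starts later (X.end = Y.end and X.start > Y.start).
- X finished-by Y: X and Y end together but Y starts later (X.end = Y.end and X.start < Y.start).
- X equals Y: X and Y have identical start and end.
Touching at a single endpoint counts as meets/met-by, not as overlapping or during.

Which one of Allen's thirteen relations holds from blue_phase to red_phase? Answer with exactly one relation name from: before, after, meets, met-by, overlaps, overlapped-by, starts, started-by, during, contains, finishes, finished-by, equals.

overlapped-by

blue_phase = [Thu 10:00, Sat 23:00]; red_phase = [Mon 15:00, Thu 16:00].
Compare endpoints: blue_phase.start > red_phase.start, blue_phase.start < red_phase.end, blue_phase.end > red_phase.start, blue_phase.end > red_phase.end.
That pattern is 'overlapped-by'.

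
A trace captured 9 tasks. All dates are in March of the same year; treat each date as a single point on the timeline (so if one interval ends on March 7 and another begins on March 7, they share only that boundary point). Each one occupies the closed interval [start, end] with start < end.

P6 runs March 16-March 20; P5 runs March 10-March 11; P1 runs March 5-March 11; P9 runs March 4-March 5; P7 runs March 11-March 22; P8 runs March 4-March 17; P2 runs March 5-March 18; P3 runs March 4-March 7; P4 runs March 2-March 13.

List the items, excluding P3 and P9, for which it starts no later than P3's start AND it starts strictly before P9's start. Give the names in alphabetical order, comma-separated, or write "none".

P4

Conditions: its start is no later than P3's start (X.start <= March 4) AND its start is strictly before P9's start (X.start < March 4).
P1: start March 5 <= March 4? ✗; start March 5 < March 4? ✗ → no.
P2: start March 5 <= March 4? ✗; start March 5 < March 4? ✗ → no.
P4: start March 2 <= March 4? ✓; start March 2 < March 4? ✓ → yes.
P5: start March 10 <= March 4? ✗; start March 10 < March 4? ✗ → no.
P6: start March 16 <= March 4? ✗; start March 16 < March 4? ✗ → no.
P7: start March 11 <= March 4? ✗; start March 11 < March 4? ✗ → no.
P8: start March 4 <= March 4? ✓; start March 4 < March 4? ✗ → no.
Result: P4.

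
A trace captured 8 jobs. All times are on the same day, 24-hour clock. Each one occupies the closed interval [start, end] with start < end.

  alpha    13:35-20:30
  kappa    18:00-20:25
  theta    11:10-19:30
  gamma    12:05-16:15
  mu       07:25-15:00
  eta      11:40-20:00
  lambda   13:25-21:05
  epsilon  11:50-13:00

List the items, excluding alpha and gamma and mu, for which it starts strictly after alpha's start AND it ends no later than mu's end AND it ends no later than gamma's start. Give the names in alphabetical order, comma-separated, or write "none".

Conditions: its start is strictly after alpha's start (X.start > 13:35) AND its end is no later than mu's end (X.end <= 15:00) AND its end is no later than gamma's start (X.end <= 12:05).
epsilon: start 11:50 > 13:35? ✗; end 13:00 <= 15:00? ✓; end 13:00 <= 12:05? ✗ → no.
eta: start 11:40 > 13:35? ✗; end 20:00 <= 15:00? ✗; end 20:00 <= 12:05? ✗ → no.
kappa: start 18:00 > 13:35? ✓; end 20:25 <= 15:00? ✗; end 20:25 <= 12:05? ✗ → no.
lambda: start 13:25 > 13:35? ✗; end 21:05 <= 15:00? ✗; end 21:05 <= 12:05? ✗ → no.
theta: start 11:10 > 13:35? ✗; end 19:30 <= 15:00? ✗; end 19:30 <= 12:05? ✗ → no.
Result: none.

none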